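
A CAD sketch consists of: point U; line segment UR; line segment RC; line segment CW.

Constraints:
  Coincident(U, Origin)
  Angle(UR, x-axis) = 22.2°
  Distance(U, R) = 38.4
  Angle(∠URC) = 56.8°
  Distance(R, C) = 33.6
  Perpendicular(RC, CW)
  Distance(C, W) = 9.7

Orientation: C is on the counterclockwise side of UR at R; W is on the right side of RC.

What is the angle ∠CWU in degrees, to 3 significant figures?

16.7°

∠URC = 56.8°, so RC runs at 22.2° + (180° − 56.8°) = 145° from the x-axis; with |RC| = 33.6, C = R + 33.6·(cos 145°, sin 145°) = (7.90, 33.6). RC ⟂ CW; with |CW| = 9.7 on the right of RC, W = C + 9.7·(0.568, 0.823) = (13.4, 41.6). Then cos ∠CWU = WC·WU / (|WC||WU|), giving 16.7°.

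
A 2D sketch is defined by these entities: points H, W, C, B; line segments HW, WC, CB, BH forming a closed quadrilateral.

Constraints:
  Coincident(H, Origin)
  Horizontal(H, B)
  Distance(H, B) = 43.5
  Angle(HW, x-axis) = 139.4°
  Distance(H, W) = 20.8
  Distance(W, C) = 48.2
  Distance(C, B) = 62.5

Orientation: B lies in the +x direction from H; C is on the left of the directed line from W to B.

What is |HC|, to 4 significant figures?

54.64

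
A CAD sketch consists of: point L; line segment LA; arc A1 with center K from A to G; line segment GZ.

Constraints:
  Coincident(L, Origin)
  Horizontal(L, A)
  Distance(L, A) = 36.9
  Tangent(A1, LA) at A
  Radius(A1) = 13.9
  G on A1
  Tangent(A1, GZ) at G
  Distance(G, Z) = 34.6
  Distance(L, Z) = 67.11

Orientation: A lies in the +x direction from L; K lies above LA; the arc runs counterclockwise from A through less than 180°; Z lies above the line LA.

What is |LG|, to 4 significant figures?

53.17

L is at the origin; L and A share the same y with |LA| = 36.9 and A on the +x side, so A = (36.90, 0.000). Tangency of A1 to LA means the radius KA is perpendicular to LA, so K = A + (0, 13.9) = (36.90, 13.90). Since KG ⟂ GZ (tangency), |KZ| = √(13.9² + 34.6²) = 37.29 regardless of where G sits on A1. So Z lies on both circle(L, 67.11) and circle(K, 37.29); the above-LA intersection is Z = (44.25, 50.46). G is the foot of the tangent from Z: G = (50.57, 16.44).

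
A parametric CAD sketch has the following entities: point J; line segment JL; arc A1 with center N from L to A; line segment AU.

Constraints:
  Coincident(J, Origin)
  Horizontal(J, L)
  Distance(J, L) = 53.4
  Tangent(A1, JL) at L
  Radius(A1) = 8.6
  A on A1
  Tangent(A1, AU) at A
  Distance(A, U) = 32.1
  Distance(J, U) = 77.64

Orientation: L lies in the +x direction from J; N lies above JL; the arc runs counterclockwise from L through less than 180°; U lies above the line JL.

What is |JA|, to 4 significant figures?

62.29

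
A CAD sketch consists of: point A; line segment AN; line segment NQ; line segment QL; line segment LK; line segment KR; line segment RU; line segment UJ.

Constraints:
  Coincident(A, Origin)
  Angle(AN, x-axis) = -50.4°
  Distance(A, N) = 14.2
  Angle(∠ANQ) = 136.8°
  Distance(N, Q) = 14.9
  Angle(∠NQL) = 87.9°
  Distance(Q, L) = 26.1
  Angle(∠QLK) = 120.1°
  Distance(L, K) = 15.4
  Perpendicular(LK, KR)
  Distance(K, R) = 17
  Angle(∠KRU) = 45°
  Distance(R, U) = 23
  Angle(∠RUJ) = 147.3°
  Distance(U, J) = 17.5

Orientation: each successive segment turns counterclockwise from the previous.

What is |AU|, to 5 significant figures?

29.068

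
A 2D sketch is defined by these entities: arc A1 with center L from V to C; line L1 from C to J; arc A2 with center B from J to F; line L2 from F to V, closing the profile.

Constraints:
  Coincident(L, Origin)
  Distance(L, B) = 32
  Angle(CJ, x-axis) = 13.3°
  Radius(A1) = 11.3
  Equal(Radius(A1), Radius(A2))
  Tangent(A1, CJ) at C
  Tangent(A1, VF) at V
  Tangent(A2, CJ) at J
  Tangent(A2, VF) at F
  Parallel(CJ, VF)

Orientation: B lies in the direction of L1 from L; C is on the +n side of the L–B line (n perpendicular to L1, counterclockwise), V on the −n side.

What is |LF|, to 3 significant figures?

33.9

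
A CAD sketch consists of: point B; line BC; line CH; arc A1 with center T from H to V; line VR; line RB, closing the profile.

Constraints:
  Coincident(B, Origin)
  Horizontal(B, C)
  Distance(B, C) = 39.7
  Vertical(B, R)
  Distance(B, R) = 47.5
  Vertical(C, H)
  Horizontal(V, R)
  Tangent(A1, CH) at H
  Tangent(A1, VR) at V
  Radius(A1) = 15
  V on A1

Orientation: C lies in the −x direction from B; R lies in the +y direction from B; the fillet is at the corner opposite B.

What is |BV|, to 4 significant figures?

53.54

B is at the origin; B and C share the same y with |BC| = 39.7 and C on the −x side, so C = (-39.70, 0.000). BR is vertical with |BR| = 47.5 and R on the +y side, so R = (0.000, 47.50). The virtual corner opposite B is at (-39.70, 47.50). The tangent condition forces TH to be normal to CH and tangency of A1 to VR means the radius TV is perpendicular to VR, with radius 15.0, so the center T sits 15.0 in from both sides at T = (-24.70, 32.50). That places the tangent points at H = (-39.70, 32.50) on CH and V = (-24.70, 47.50) on VR. Then |BV| = |V − B| = 53.54.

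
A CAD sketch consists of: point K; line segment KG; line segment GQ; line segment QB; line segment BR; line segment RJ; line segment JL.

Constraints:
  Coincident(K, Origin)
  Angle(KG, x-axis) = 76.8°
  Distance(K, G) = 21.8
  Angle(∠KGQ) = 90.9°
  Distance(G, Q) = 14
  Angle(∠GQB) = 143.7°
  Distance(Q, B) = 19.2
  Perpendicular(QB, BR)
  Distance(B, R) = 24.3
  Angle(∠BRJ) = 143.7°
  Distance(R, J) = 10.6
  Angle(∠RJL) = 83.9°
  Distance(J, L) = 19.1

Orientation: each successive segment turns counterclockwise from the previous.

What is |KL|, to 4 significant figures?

6.597

K is at the origin; KG runs at 76.8° with length 21.8, so G = (4.978, 21.22). ∠KGQ = 90.9° gives GQ at 165.9° from the x-axis; with |GQ| = 14.0, Q = (-8.600, 24.63). ∠GQB = 143.7° gives QB at -157.8° from the x-axis; with |QB| = 19.2, B = (-26.38, 17.38). QB is perpendicular to BR, so BR runs at -67.80°; with |BR| = 24.3, R = (-17.20, -5.119). ∠BRJ = 143.7° gives RJ at -31.50° from the x-axis; with |RJ| = 10.6, J = (-8.157, -10.66). ∠RJL = 83.9° gives JL at 64.60° from the x-axis; with |JL| = 19.1, L = (0.03530, 6.597). Then |KL| = |L − K| = 6.597.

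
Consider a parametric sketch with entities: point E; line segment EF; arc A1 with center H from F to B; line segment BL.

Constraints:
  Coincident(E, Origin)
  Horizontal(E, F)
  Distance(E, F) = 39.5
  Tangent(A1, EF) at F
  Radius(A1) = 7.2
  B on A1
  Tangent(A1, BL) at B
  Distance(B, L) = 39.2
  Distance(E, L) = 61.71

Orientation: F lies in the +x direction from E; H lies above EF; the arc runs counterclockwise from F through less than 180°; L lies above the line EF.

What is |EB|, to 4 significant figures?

47.35

E is at the origin; EF is horizontal with |EF| = 39.5 and F on the +x side, so F = (39.50, 0.000). Tangency of A1 to EF means the radius HF is perpendicular to EF, so H = F + (0, 7.2) = (39.50, 7.200). Since HB ⟂ BL (tangency), |HL| = √(7.2² + 39.2²) = 39.86 regardless of where B sits on A1. So L lies on both circle(E, 61.71) and circle(H, 39.86); the above-EF intersection is L = (39.93, 47.05). B is the foot of the tangent from L: B = (46.60, 8.425).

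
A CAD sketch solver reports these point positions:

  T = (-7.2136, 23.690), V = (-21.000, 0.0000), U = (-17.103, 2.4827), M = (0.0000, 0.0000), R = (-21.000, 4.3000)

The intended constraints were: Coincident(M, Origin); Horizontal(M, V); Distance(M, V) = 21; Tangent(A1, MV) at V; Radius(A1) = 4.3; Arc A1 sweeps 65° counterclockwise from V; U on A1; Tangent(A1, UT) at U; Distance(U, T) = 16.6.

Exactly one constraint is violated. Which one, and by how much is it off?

Distance(U, T) = 16.6 — off by 6.80.

M = (0.00, 0.00) ✓; M.y = 0.00, V.y = 0.00 ✓; |MV| = 21.00 ✓; ∠(RV, VM) = 90.00° ✓; |RV| = 4.300 ✓; bearing(R→U) − bearing(R→V) = 65.00° ✓; |RU| = 4.300 ✓; ∠(RU, UT) = 90.00° ✓; |UT| = 23.40 ✗.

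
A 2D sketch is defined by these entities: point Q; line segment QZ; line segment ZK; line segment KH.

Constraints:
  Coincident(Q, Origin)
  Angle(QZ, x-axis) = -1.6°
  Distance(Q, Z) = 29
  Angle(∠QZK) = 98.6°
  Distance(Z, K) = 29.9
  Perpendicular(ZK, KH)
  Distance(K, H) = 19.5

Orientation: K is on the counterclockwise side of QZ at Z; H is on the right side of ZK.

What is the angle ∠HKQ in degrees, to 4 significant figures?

129.9°

Q is at the origin; QZ runs at -1.6° with length 29.0, so Z = 29.0·(cos -1.6°, sin -1.6°) = (28.99, -0.8097). ∠QZK = 98.6°, so ZK runs at -1.6° + (180° − 98.6°) = 79.80° from the x-axis; with |ZK| = 29.9, K = Z + 29.9·(cos 79.80°, sin 79.80°) = (34.28, 28.62). The perpendicularity gives KH at right angles to ZK; with |KH| = 19.5 on the right of ZK, H = K + 19.5·(0.9842, -0.1771) = (53.48, 25.16). Then cos ∠HKQ = KH·KQ / (|KH||KQ|), giving 129.9°.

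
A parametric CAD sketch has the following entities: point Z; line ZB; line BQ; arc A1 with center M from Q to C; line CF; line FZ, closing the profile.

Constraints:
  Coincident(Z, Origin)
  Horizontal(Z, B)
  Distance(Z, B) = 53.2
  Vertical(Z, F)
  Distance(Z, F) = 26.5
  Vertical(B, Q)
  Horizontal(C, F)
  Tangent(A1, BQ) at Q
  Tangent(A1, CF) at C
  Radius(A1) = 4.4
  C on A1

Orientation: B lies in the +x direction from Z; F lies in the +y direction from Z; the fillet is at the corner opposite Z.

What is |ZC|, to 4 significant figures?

55.53

Z is at the origin; ZB is horizontal with |ZB| = 53.2 and B on the +x side, so B = (53.20, 0.000). ZF is vertical with |ZF| = 26.5 and F on the +y side, so F = (0.000, 26.50). The virtual corner opposite Z is at (53.20, 26.50). Since A1 is tangent to BQ there, MQ ⟂ BQ and A1 meets CF tangentially, so MC is at right angles to CF, with radius 4.4, so the center M sits 4.4 in from both sides at M = (48.80, 22.10). That places the tangent points at Q = (53.20, 22.10) on BQ and C = (48.80, 26.50) on CF. Then |ZC| = |C − Z| = 55.53.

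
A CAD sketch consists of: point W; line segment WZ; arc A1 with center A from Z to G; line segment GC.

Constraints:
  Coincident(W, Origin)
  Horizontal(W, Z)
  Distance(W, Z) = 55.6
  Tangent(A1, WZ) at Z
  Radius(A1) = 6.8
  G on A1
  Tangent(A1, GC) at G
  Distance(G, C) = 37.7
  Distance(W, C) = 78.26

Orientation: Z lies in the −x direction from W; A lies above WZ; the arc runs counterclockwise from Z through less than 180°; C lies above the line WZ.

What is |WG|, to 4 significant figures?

50.30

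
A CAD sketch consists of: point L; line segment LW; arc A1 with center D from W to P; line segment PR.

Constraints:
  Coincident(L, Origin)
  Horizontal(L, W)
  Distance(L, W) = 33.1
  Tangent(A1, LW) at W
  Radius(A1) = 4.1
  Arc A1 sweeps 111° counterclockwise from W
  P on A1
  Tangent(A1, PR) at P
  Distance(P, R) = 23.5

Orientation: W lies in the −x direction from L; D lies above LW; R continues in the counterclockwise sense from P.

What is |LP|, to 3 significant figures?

29.8

L is at the origin; LW is horizontal with |LW| = 33.1 and W on the −x side, so W = (-33.1, 0.00). Since A1 is tangent to LW there, DW ⟂ LW, so D = W + (0, 4.1) = (-33.1, 4.10). On A1, W sits at bearing -90° from D; a 111° counterclockwise sweep puts P at bearing 21°, so P = D + 4.1·(cos 21°, sin 21°) = (-29.3, 5.57). Then |LP| = |P − L| = 29.8.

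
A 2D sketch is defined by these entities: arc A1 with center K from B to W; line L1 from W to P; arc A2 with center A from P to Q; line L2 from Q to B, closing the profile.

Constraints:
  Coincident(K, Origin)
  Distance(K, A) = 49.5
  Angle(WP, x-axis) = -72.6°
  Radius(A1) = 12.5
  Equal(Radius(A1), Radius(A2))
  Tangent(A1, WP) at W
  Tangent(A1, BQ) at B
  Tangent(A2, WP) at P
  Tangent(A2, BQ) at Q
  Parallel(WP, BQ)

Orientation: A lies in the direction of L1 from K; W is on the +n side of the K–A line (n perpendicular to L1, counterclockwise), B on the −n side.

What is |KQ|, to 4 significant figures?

51.05

Tangency of A1 to both parallel lines with radius 12.5 puts W and B at K ± 12.5·n: W = (11.93, 3.738), B = (-11.93, -3.738). Equal radii place P and Q the same way about A: P = A + 12.5·n = (26.73, -43.50), Q = A − 12.5·n = (2.875, -50.97). Then |KQ| = |Q − K| = 51.05.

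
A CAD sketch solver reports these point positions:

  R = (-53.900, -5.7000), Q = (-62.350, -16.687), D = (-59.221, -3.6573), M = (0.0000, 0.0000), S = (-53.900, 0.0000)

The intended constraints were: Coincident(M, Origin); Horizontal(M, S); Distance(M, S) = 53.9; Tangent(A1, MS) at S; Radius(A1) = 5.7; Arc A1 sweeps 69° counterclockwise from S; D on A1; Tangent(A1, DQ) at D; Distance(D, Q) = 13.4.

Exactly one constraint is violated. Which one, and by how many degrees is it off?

Tangent(A1, DQ) at D — off by 7.50°.

M = (0.00, 0.00) ✓; M.y = 0.00, S.y = 0.00 ✓; |MS| = 53.90 ✓; ∠(RS, SM) = 90.00° ✓; |RS| = 5.700 ✓; bearing(R→D) − bearing(R→S) = 69.00° ✓; |RD| = 5.700 ✓; ∠(RD, DQ) = 82.50° ✗; |DQ| = 13.40 ✓.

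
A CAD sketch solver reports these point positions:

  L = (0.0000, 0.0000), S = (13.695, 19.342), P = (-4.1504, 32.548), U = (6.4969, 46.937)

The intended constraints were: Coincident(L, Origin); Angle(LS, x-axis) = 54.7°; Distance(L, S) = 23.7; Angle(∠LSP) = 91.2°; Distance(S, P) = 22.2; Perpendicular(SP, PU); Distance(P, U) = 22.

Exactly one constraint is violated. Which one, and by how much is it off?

Distance(P, U) = 22 — off by 4.10.

L = (0.00, 0.00) ✓; LS at 54.70° ✓; |LS| = 23.70 ✓; ∠LSP = 91.20° ✓; |SP| = 22.20 ✓; ∠(SP, PU) = 90.00° ✓; |PU| = 17.90 ✗.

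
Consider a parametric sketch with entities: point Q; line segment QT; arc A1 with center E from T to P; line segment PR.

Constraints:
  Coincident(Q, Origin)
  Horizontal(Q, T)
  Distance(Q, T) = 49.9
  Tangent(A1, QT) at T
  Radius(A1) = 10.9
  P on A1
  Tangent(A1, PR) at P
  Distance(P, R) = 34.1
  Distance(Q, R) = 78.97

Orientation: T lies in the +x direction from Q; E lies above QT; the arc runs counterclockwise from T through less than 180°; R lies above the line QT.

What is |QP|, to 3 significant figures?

61.3

Checks: |ET| = 10.90 ✓; |EP| = 10.90 ✓; ∠(EP, PR) = 90.00° ✓; |PR| = 34.10 ✓; |QR| = 78.97 ✓.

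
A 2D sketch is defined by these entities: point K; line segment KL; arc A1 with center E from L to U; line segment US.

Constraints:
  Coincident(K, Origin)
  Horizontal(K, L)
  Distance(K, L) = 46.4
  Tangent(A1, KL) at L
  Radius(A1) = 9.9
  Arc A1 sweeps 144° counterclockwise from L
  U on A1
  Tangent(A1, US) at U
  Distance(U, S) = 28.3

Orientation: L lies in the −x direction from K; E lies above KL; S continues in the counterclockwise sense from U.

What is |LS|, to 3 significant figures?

38.5

K is at the origin; KL is horizontal with |KL| = 46.4 and L on the −x side, so L = (-46.4, 0.00). The tangent condition forces EL to be normal to KL, so E = L + (0, 9.9) = (-46.4, 9.90). On A1, L sits at bearing -90° from E; a 144° counterclockwise sweep puts U at bearing 54°, so U = E + 9.9·(cos 54°, sin 54°) = (-40.6, 17.9). A1 meets US tangentially, so EU is at right angles to US, so US runs along (−sin 54°, cos 54°); with |US| = 28.3, S = (-63.5, 34.5). Then |LS| = |S − L| = 38.5.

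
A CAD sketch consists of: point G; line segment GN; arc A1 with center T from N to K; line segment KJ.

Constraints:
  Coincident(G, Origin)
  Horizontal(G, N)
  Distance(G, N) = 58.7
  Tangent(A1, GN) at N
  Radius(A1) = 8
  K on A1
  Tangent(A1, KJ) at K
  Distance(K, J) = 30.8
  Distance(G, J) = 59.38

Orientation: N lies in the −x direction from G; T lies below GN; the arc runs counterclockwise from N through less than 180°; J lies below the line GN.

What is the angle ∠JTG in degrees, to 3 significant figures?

74.7°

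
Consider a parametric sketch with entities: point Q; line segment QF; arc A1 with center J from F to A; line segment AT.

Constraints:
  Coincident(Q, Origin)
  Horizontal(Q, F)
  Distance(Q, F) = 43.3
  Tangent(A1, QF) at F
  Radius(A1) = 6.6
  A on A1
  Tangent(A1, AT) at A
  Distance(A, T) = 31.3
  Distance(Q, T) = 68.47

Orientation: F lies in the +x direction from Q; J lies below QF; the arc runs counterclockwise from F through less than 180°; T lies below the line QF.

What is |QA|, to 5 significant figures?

39.924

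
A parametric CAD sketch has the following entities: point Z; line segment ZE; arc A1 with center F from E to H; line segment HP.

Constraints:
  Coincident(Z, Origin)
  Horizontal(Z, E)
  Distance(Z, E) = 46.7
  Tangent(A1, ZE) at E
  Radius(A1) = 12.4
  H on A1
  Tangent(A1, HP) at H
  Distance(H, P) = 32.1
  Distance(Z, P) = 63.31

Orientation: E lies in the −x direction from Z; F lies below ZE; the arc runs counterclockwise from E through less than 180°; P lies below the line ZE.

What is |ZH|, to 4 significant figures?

60.48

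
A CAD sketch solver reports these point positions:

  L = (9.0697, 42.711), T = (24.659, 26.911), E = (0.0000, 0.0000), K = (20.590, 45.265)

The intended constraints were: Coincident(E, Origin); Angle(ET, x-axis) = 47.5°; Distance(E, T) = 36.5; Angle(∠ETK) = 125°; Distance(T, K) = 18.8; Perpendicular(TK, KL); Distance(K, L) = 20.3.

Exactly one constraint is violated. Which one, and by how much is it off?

Distance(K, L) = 20.3 — off by 8.50.

E = (0.00, 0.00) ✓; ET at 47.50° ✓; |ET| = 36.50 ✓; ∠ETK = 125.0° ✓; |TK| = 18.80 ✓; ∠(TK, KL) = 90.00° ✓; |KL| = 11.80 ✗.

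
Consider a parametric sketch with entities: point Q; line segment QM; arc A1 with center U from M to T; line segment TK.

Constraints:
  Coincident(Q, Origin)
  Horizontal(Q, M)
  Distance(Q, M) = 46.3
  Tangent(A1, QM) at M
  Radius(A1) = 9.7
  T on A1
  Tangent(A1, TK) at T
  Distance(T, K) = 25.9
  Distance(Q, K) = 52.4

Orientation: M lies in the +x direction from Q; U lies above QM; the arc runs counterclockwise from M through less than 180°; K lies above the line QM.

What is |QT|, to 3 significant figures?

56.2

Q is at the origin; QM is horizontal with |QM| = 46.3 and M on the +x side, so M = (46.3, 0.00). A1 meets QM tangentially, so UM is at right angles to QM, so U = M + (0, 9.7) = (46.3, 9.70). Since UT ⟂ TK (tangency), |UK| = √(9.7² + 25.9²) = 27.7 regardless of where T sits on A1. So K lies on both circle(Q, 52.4) and circle(U, 27.7); the above-QM intersection is K = (38.0, 36.1). T is the foot of the tangent from K: T = (53.9, 15.7).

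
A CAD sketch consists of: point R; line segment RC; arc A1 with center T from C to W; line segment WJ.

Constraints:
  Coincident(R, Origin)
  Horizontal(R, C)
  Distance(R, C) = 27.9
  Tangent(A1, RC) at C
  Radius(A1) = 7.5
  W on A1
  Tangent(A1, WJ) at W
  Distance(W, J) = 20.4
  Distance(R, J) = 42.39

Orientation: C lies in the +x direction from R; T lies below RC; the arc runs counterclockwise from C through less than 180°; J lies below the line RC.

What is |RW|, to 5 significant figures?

23.973

Checks: |TW| = 7.500 ✓; ∠(TW, WJ) = 90.00° ✓; |WJ| = 20.40 ✓; |RJ| = 42.39 ✓.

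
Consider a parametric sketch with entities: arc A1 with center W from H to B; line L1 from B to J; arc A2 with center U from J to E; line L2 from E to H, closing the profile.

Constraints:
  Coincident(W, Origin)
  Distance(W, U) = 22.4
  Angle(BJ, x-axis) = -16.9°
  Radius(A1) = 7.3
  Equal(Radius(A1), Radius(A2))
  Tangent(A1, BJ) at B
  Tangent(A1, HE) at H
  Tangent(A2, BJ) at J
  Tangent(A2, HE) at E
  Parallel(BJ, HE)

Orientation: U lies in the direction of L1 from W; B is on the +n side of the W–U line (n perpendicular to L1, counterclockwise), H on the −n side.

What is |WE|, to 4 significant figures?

23.56

The slot axis is L1's direction at -16.9°, so u = (cos -16.9°, sin -16.9°) = (0.9568, -0.2907) and n = (−sin -16.9°, cos -16.9°) = (0.2907, 0.9568). W is at the origin and U lies 22.4 along u from W, so U = 22.4·u = (21.43, -6.512). Tangency of A1 to both parallel lines with radius 7.3 puts B and H at W ± 7.3·n: B = (2.122, 6.985), H = (-2.122, -6.985). Equal radii place J and E the same way about U: J = U + 7.3·n = (23.55, 0.4730), E = U − 7.3·n = (19.31, -13.50). Then |WE| = |E − W| = 23.56.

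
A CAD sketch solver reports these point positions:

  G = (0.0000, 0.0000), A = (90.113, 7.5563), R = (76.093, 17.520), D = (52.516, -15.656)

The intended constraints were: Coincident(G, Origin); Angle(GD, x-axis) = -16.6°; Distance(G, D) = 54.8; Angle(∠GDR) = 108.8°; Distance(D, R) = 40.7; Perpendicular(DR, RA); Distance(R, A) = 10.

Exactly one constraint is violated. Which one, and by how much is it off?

Distance(R, A) = 10 — off by 7.20.

G = (0.00, 0.00) ✓; GD at -16.60° ✓; |GD| = 54.80 ✓; ∠GDR = 108.8° ✓; |DR| = 40.70 ✓; ∠(DR, RA) = 90.00° ✓; |RA| = 17.20 ✗.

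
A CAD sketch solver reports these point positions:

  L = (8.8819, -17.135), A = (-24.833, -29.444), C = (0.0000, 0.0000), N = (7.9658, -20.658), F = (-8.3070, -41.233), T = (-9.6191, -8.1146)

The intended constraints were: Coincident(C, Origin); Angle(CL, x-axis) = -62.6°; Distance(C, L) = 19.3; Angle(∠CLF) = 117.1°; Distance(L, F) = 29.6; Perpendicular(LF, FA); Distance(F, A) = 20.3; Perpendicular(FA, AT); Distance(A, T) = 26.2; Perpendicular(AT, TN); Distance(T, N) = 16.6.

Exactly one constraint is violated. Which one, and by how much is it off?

Distance(T, N) = 16.6 — off by 5.00.

C = (0.00, 0.00) ✓; CL at -62.60° ✓; |CL| = 19.30 ✓; ∠CLF = 117.1° ✓; |LF| = 29.60 ✓; ∠(LF, FA) = 90.00° ✓; |FA| = 20.30 ✓; ∠(FA, AT) = 90.00° ✓; |AT| = 26.20 ✓; ∠(AT, TN) = 90.00° ✓; |TN| = 21.60 ✗.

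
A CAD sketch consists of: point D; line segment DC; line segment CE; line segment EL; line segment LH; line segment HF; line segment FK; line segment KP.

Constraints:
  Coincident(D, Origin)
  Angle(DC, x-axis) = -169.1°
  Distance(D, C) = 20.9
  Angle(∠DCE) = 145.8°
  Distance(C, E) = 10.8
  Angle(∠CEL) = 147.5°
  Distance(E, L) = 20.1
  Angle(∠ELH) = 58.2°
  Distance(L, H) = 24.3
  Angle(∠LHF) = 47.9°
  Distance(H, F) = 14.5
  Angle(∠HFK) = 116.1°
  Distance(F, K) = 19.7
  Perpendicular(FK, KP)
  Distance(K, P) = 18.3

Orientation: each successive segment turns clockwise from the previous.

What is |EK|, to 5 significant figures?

19.017

∠LHF = 47.9° gives HF at -129.70° from the x-axis; with |HF| = 14.5, F = (-26.723, 6.8054). ∠HFK = 116.1° gives FK at 166.40° from the x-axis; with |FK| = 19.7, K = (-45.871, 11.438). Then |EK| = |K − E| = 19.017.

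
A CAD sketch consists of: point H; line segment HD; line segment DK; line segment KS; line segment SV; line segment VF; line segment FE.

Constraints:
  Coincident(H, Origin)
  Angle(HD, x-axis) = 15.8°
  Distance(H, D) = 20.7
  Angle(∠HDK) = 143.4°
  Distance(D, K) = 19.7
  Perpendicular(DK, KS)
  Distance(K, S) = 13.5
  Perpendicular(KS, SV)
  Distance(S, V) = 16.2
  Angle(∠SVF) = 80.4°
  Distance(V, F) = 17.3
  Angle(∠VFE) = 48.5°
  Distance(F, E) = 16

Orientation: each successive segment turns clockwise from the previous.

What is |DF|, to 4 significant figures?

7.309

H is at the origin; HD runs at 15.8° with length 20.7, so D = (19.92, 5.636). ∠HDK = 143.4° gives DK at -20.80° from the x-axis; with |DK| = 19.7, K = (38.33, -1.359). DK is perpendicular to KS, so KS runs at -110.8°; with |KS| = 13.5, S = (33.54, -13.98). KS ⟂ SV, so SV runs at 159.2°; with |SV| = 16.2, V = (18.40, -8.227). ∠SVF = 80.4° gives VF at 59.60° from the x-axis; with |VF| = 17.3, F = (27.15, 6.695). Then |DF| = |F − D| = 7.309.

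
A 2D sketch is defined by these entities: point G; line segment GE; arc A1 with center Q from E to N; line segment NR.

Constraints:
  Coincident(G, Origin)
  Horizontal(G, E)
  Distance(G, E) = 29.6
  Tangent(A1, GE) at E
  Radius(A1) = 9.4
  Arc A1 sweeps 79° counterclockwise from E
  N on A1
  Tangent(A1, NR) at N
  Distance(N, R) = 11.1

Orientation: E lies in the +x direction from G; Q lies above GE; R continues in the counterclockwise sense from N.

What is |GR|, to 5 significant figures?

44.932

On A1, E sits at bearing -90° from Q; a 79° counterclockwise sweep puts N at bearing -11°, so N = Q + 9.4·(cos -11°, sin -11°) = (38.827, 7.6064). A1 meets NR tangentially, so QN is at right angles to NR, so NR runs along (−sin -11°, cos -11°); with |NR| = 11.1, R = (40.945, 18.502). Then |GR| = |R − G| = 44.932.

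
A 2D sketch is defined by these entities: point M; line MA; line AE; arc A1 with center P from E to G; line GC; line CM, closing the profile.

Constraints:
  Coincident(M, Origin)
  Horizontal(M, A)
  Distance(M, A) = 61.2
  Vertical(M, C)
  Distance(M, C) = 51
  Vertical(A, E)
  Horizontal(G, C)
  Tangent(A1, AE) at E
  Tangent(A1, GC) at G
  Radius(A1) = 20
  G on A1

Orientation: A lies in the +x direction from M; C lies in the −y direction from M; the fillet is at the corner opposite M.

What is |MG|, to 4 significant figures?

65.56

The virtual corner opposite M is at (61.20, -51.00). The tangent condition forces PE to be normal to AE and since A1 is tangent to GC there, PG ⟂ GC, with radius 20.0, so the center P sits 20.0 in from both sides at P = (41.20, -31.00). That places the tangent points at E = (61.20, -31.00) on AE and G = (41.20, -51.00) on GC. Then |MG| = |G − M| = 65.56.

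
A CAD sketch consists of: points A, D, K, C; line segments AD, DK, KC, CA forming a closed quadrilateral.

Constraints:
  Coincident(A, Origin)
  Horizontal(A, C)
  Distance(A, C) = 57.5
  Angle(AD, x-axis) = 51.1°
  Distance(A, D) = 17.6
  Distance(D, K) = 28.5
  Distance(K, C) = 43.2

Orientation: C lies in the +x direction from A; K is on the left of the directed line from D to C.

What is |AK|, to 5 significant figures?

46.051

Checks: |DK| = 28.50 ✓; |KC| = 43.20 ✓.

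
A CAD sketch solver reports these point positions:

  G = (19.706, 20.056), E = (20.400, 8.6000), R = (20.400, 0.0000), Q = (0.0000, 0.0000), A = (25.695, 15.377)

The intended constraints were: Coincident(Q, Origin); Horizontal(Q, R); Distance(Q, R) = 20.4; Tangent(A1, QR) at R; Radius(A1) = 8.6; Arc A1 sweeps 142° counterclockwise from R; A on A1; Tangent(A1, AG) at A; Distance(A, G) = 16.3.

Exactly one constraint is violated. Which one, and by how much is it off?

Distance(A, G) = 16.3 — off by 8.70.

Q = (0.00, 0.00) ✓; Q.y = 0.00, R.y = 0.00 ✓; |QR| = 20.40 ✓; ∠(ER, RQ) = 90.00° ✓; |ER| = 8.600 ✓; bearing(E→A) − bearing(E→R) = 142.0° ✓; |EA| = 8.600 ✓; ∠(EA, AG) = 90.00° ✓; |AG| = 7.600 ✗.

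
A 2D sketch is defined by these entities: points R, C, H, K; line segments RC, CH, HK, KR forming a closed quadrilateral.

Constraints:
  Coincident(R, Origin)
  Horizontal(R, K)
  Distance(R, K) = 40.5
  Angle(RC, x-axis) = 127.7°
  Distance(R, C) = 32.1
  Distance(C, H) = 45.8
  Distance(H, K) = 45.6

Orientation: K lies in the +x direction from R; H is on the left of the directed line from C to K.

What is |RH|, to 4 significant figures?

47.99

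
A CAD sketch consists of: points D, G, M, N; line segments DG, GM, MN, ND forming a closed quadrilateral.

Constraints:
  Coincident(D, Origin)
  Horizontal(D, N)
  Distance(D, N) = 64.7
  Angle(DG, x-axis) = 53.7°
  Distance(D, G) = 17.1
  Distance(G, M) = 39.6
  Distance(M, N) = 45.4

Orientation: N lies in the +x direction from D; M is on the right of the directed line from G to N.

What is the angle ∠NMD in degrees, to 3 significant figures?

108°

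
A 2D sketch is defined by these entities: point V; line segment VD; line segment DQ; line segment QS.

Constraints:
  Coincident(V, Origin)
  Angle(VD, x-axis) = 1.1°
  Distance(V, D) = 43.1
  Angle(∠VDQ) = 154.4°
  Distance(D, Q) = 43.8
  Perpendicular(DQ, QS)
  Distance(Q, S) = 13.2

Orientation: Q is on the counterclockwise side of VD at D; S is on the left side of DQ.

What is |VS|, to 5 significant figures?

82.847

∠VDQ = 154.4°, so DQ runs at 1.1° + (180° − 154.4°) = 26.700° from the x-axis; with |DQ| = 43.8, Q = D + 43.8·(cos 26.700°, sin 26.700°) = (82.222, 20.508). The perpendicularity gives QS at right angles to DQ; with |QS| = 13.2 on the left of DQ, S = Q + 13.2·(-0.44932, 0.89337) = (76.291, 32.300). Then |VS| = |S − V| = 82.847.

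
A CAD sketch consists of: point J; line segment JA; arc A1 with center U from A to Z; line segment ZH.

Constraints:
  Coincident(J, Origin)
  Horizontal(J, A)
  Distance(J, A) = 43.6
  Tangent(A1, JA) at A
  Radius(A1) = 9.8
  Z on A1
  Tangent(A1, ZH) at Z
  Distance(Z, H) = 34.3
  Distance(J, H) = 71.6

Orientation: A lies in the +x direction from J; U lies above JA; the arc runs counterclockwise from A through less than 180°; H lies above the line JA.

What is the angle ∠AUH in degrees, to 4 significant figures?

157.0°

Checks: J.y = 0.00, A.y = 0.00 ✓; |UZ| = 9.800 ✓; ∠(UZ, ZH) = 90.00° ✓; |ZH| = 34.30 ✓; |JH| = 71.60 ✓.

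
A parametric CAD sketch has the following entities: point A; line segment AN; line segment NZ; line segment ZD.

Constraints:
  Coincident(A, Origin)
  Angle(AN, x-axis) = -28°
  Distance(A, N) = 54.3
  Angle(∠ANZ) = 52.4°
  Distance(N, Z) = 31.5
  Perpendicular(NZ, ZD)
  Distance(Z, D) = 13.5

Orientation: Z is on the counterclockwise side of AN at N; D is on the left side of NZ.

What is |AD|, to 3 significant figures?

29.6

A is at the origin; AN runs at -28.0° with length 54.3, so N = 54.3·(cos -28.0°, sin -28.0°) = (47.9, -25.5). ∠ANZ = 52.4°, so NZ runs at -28.0° + (180° − 52.4°) = 99.6° from the x-axis; with |NZ| = 31.5, Z = N + 31.5·(cos 99.6°, sin 99.6°) = (42.7, 5.57). NZ is perpendicular to ZD; with |ZD| = 13.5 on the left of NZ, D = Z + 13.5·(-0.986, -0.167) = (29.4, 3.32). Then |AD| = |D − A| = 29.6.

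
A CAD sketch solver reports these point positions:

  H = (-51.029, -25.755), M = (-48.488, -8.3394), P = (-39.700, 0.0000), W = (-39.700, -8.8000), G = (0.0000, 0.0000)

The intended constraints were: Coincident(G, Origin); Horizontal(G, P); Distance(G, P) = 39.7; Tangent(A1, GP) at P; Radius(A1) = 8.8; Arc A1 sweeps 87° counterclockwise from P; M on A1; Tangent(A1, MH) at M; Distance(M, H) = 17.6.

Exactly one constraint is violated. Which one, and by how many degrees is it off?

Tangent(A1, MH) at M — off by 5.30°.

G = (0.00, 0.00) ✓; G.y = 0.00, P.y = 0.00 ✓; |GP| = 39.70 ✓; ∠(WP, PG) = 90.00° ✓; |WP| = 8.800 ✓; bearing(W→M) − bearing(W→P) = 87.00° ✓; |WM| = 8.800 ✓; ∠(WM, MH) = 95.30° ✗; |MH| = 17.60 ✓.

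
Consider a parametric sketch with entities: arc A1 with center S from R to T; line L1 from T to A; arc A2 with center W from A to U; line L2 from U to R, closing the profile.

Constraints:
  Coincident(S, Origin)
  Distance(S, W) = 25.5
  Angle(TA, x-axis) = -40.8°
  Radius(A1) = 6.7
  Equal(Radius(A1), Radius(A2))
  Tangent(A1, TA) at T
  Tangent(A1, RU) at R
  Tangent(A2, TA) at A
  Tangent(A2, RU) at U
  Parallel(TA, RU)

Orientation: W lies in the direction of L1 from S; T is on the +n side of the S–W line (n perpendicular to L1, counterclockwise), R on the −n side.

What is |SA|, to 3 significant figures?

26.4

The slot axis is L1's direction at -40.8°, so u = (cos -40.8°, sin -40.8°) = (0.757, -0.653) and n = (−sin -40.8°, cos -40.8°) = (0.653, 0.757). S is at the origin and W lies 25.5 along u from S, so W = 25.5·u = (19.3, -16.7). Tangency of A1 to both parallel lines with radius 6.7 puts T and R at S ± 6.7·n: T = (4.38, 5.07), R = (-4.38, -5.07). Equal radii place A and U the same way about W: A = W + 6.7·n = (23.7, -11.6), U = W − 6.7·n = (14.9, -21.7). Then |SA| = |A − S| = 26.4.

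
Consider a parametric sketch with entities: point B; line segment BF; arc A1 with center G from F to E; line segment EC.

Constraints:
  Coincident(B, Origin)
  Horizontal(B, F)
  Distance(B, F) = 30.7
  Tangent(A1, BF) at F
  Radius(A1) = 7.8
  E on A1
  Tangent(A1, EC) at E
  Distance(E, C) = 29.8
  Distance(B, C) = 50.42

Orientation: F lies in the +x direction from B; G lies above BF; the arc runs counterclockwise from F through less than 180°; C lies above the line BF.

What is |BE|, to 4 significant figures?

39.47

Checks: B = (0.00, 0.00) ✓; |GE| = 7.800 ✓; ∠(GE, EC) = 90.00° ✓; |EC| = 29.80 ✓; |BC| = 50.42 ✓.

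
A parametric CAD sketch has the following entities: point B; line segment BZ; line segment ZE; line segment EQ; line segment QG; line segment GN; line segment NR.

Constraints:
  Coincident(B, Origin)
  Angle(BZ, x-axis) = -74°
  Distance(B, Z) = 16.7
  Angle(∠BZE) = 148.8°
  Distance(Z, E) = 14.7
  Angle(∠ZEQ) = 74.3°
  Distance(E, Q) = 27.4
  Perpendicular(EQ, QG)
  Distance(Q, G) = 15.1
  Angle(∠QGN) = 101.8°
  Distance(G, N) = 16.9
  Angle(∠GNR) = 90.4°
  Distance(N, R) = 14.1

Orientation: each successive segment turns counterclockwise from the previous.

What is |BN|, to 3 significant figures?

8.79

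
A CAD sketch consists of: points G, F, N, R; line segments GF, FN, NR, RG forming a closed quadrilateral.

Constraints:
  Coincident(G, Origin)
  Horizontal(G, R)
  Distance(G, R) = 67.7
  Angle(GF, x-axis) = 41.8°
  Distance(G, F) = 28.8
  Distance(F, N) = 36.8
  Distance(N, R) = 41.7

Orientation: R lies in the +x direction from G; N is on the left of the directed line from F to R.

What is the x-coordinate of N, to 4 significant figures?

52.58

G is at the origin; G and R share the same y with |GR| = 67.7 and R in +x, so R = (67.7, 0). GF runs at 41.8° with |GF| = 28.8, so F = (21.47, 19.20). N is determined by |FN| = 36.8 and |NR| = 41.7 together: it lies at the intersection of circle(F, 36.8) and circle(R, 41.7). With |FR| = 50.06, the foot of the radical line on FR is 21.19 from F and the perpendicular offset is √(36.8² − 21.19²) = 30.09. Taking the left-of-FR solution: N = (52.58, 38.86).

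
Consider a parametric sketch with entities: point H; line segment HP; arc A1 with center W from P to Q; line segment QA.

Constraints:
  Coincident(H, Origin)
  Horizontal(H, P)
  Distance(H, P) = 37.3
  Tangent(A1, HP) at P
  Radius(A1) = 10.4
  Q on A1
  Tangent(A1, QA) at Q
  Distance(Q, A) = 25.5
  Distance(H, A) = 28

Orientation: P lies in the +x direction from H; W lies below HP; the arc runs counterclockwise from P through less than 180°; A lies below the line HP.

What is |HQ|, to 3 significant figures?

29.3

Checks: ∠(WP, PH) = 90.00° ✓; |WP| = 10.40 ✓; |WQ| = 10.40 ✓; ∠(WQ, QA) = 90.00° ✓; |QA| = 25.50 ✓; |HA| = 28.00 ✓.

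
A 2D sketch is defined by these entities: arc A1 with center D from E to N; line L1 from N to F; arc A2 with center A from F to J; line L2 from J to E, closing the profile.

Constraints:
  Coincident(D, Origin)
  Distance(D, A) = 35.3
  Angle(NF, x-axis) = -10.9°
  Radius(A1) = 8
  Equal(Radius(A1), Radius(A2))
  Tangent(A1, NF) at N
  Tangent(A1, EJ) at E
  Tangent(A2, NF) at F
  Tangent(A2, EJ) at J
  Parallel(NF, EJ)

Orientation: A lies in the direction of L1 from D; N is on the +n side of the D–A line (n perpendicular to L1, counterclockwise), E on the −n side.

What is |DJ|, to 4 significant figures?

36.20

The slot axis is L1's direction at -10.9°, so u = (cos -10.9°, sin -10.9°) = (0.9820, -0.1891) and n = (−sin -10.9°, cos -10.9°) = (0.1891, 0.9820). D is at the origin and A lies 35.3 along u from D, so A = 35.3·u = (34.66, -6.675). Tangency of A1 to both parallel lines with radius 8.0 puts N and E at D ± 8.0·n: N = (1.513, 7.856), E = (-1.513, -7.856). Equal radii place F and J the same way about A: F = A + 8.0·n = (36.18, 1.181), J = A − 8.0·n = (33.15, -14.53). Then |DJ| = |J − D| = 36.20.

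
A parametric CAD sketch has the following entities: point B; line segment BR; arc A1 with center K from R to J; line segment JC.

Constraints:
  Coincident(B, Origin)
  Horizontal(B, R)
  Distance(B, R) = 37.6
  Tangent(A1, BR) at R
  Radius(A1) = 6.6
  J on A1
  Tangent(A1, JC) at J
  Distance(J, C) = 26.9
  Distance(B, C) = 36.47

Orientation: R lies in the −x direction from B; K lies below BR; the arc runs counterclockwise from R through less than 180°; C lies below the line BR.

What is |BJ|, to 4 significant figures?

43.52

B is at the origin; BR is horizontal with |BR| = 37.6 and R on the −x side, so R = (-37.60, 0.000). A1 meets BR tangentially, so KR is at right angles to BR, so K = R + (0, -6.6) = (-37.60, -6.600). Since KJ ⟂ JC (tangency), |KC| = √(6.6² + 26.9²) = 27.70 regardless of where J sits on A1. So C lies on both circle(B, 36.47) and circle(K, 27.70); the below-BR intersection is C = (-21.72, -29.30). J is the foot of the tangent from C: J = (-41.95, -11.56).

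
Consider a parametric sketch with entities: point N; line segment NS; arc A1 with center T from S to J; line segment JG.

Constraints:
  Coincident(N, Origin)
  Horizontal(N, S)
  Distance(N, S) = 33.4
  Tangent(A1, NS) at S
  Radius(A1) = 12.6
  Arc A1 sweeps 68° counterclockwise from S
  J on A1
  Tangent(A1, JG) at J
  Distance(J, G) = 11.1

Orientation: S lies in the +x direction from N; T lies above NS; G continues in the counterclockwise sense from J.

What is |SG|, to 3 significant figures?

24.1

N is at the origin; NS is horizontal with |NS| = 33.4 and S on the +x side, so S = (33.4, 0.00). The tangent condition forces TS to be normal to NS, so T = S + (0, 12.6) = (33.4, 12.6). On A1, S sits at bearing -90° from T; a 68° counterclockwise sweep puts J at bearing -22°, so J = T + 12.6·(cos -22°, sin -22°) = (45.1, 7.88). Tangency of A1 to JG means the radius TJ is perpendicular to JG, so JG runs along (−sin -22°, cos -22°); with |JG| = 11.1, G = (49.2, 18.2). Then |SG| = |G − S| = 24.1.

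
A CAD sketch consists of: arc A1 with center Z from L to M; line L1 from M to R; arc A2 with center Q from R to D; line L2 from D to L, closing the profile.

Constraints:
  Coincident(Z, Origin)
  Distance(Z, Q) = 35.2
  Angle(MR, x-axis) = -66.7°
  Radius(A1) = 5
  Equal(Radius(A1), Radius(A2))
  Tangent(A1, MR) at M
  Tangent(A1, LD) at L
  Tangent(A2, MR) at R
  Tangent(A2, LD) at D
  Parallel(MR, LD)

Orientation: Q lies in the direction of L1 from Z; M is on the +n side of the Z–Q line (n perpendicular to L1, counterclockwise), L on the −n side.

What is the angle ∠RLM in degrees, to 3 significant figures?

74.1°

The slot axis is L1's direction at -66.7°, so u = (cos -66.7°, sin -66.7°) = (0.396, -0.918) and n = (−sin -66.7°, cos -66.7°) = (0.918, 0.396). Z is at the origin and Q lies 35.2 along u from Z, so Q = 35.2·u = (13.9, -32.3). Tangency of A1 to both parallel lines with radius 5.0 puts M and L at Z ± 5.0·n: M = (4.59, 1.98), L = (-4.59, -1.98). Equal radii place R and D the same way about Q: R = Q + 5.0·n = (18.5, -30.4), D = Q − 5.0·n = (9.33, -34.3). Then cos ∠RLM = LR·LM / (|LR||LM|), giving 74.1°.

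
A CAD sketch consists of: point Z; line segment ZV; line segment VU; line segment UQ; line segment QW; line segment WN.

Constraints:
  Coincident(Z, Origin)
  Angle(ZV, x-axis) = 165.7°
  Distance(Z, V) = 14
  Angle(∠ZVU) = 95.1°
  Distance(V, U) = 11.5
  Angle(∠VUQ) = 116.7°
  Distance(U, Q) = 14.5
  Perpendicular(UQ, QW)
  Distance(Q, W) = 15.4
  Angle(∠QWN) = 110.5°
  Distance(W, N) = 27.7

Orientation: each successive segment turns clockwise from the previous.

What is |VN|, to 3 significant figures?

16.1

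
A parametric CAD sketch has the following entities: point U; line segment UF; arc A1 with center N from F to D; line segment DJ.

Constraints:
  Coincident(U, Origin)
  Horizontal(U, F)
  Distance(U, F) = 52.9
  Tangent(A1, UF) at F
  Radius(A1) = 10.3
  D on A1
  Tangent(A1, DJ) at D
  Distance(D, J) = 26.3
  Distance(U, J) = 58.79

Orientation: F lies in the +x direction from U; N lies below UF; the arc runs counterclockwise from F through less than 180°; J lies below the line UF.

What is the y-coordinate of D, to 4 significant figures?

-11.33

Checks: |UF| = 52.90 ✓; |ND| = 10.30 ✓; ∠(ND, DJ) = 90.00° ✓; |DJ| = 26.30 ✓; |UJ| = 58.79 ✓.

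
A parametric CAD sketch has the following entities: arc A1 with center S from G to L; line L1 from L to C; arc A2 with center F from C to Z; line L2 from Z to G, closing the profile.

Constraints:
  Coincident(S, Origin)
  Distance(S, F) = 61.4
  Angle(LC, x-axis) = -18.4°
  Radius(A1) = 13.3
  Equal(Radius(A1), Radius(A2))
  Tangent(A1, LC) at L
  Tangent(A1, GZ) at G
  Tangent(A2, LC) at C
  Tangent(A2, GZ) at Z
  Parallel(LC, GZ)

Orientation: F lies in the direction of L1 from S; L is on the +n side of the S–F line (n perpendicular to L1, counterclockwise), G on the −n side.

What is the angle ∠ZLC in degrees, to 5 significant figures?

23.423°

Tangency of A1 to both parallel lines with radius 13.3 puts L and G at S ± 13.3·n: L = (4.1981, 12.620), G = (-4.1981, -12.620). Equal radii place C and Z the same way about F: C = F + 13.3·n = (62.459, -6.7608), Z = F − 13.3·n = (54.063, -32.001). Then cos ∠ZLC = LZ·LC / (|LZ||LC|), giving 23.423°.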